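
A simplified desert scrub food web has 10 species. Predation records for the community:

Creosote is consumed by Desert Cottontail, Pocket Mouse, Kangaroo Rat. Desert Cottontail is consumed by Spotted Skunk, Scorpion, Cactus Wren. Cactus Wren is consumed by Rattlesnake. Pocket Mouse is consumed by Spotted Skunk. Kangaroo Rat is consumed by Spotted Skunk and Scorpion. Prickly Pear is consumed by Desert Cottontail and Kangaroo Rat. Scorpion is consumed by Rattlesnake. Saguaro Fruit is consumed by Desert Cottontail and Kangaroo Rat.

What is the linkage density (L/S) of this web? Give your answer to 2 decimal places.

L/S = 1.50

There are L = 15 links among S = 10 species.
L/S = 15/10 = 1.5000 ≈ 1.50.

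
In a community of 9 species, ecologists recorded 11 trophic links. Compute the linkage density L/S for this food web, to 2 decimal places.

There are L = 11 links among S = 9 species.
L/S = 11/9 = 1.2222 ≈ 1.22.

L/S = 1.22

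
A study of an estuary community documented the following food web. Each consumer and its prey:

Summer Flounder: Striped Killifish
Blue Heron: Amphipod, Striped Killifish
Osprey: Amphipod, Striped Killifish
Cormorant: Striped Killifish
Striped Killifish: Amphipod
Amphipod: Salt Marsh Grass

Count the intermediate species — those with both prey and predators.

Intermediate species (has both prey and predators): Amphipod, Striped Killifish.
Count: 2.

2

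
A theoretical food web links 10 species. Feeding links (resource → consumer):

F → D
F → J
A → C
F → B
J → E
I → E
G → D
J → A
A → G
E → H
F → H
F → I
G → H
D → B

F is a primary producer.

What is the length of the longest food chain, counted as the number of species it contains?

One longest chain: F → J → A → G → D → B.
It has 6 species and 5 links.

6 species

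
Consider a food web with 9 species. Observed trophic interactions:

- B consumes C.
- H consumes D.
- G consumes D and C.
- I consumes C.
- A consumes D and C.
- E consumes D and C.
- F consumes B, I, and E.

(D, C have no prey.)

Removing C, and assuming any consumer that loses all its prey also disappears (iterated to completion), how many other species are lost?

2

Remove C.
Round 1: I (all prey gone), B (all prey gone) → extinct.
No further losses. Total secondary extinctions: 2.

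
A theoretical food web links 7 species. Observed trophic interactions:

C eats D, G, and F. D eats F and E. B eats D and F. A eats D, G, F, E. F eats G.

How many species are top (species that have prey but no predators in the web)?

3

Top species (has prey, but nothing eats it): B, C, A.
Count: 3.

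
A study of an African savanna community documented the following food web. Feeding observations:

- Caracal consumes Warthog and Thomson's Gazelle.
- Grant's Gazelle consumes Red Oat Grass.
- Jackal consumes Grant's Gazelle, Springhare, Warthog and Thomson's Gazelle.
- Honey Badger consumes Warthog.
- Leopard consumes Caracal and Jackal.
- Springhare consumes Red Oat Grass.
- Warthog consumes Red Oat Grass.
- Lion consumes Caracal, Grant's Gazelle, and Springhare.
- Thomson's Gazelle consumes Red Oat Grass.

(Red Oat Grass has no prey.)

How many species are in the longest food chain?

One longest chain: Red Oat Grass → Springhare → Jackal → Leopard.
It has 4 species and 3 links.

4 species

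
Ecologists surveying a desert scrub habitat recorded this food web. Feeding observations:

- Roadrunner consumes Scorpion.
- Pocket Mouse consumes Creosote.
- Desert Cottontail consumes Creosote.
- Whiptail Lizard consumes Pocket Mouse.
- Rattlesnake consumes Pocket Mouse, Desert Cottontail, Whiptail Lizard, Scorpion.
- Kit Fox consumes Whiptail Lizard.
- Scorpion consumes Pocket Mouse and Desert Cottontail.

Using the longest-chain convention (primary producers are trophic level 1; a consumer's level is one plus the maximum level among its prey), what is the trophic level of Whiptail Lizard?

Trophic level 3

Creosote is a producer → level 1.
Pocket Mouse eats Creosote → level 2.
Whiptail Lizard eats Pocket Mouse → level 3.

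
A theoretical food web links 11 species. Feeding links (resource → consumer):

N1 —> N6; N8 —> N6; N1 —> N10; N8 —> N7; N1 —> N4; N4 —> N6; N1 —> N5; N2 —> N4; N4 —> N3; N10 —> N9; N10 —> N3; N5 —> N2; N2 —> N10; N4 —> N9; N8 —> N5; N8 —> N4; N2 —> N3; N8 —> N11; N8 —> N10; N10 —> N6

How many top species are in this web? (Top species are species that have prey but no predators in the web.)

5

Top species (has prey, but nothing eats it): N11, N7, N3, N9, N6.
Count: 5.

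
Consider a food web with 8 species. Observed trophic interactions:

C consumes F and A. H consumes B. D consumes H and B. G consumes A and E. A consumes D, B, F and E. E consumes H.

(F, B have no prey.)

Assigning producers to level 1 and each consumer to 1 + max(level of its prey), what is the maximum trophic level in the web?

5

Producers (level 1): F, B.
B → H → E → A → C gives C level 5.
No species has a prey at level 5, so no species reaches level 6.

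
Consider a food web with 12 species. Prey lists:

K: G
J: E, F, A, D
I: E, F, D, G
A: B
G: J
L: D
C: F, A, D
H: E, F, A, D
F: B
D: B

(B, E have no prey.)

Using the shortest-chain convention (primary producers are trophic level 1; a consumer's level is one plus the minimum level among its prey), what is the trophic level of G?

Trophic level 3

E is a producer → level 1.
J eats E → level 2.
G eats J → level 3.
No prey of G is below level 2, so 3 is the minimum.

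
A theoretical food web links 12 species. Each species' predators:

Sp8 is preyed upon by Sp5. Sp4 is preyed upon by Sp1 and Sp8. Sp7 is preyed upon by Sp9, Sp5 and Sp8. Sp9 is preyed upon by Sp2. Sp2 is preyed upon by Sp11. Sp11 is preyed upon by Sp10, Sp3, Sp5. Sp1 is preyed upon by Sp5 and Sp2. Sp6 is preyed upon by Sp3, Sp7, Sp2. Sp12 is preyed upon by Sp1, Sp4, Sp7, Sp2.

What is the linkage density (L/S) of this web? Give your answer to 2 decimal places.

L/S = 1.67

There are L = 20 links among S = 12 species.
L/S = 20/12 = 1.6667 ≈ 1.67.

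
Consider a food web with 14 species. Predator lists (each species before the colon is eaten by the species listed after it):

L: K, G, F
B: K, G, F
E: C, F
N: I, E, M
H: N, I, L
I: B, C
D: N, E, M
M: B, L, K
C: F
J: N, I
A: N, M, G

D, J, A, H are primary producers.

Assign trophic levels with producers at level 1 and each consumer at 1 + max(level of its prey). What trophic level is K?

Trophic level 5

D is a producer → level 1.
N eats D (level 1); other prey at levels: J 1, A 1, H 1 → level 2.
I eats N (level 2); other prey at levels: J 1, H 1 → level 3.
B eats I (level 3); other prey at levels: M 3 → level 4.
K eats B (level 4); other prey at levels: M 3, L 4 → level 5.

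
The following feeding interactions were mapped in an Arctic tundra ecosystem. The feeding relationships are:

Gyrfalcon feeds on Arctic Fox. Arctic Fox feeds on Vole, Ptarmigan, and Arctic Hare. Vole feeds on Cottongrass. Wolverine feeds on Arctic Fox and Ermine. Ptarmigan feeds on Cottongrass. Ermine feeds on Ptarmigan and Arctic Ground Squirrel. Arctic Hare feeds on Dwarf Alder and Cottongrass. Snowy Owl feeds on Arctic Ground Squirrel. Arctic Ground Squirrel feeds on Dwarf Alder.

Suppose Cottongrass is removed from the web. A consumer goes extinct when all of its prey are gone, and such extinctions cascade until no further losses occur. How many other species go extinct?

2

Remove Cottongrass.
Round 1: Ptarmigan (all prey gone), Vole (all prey gone) → extinct.
No further losses. Total secondary extinctions: 2.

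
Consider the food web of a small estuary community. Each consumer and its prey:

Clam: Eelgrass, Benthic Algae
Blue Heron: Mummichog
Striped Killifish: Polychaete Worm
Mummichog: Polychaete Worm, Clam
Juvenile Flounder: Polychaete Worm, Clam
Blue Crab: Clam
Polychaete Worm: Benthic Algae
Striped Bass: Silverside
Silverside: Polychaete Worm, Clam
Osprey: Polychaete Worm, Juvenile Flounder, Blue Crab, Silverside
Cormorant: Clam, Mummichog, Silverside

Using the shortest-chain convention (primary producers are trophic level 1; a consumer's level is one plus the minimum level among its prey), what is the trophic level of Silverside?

Trophic level 3

Benthic Algae is a producer → level 1.
Polychaete Worm eats Benthic Algae → level 2.
Silverside eats Polychaete Worm → level 3.
No prey of Silverside is below level 2, so 3 is the minimum.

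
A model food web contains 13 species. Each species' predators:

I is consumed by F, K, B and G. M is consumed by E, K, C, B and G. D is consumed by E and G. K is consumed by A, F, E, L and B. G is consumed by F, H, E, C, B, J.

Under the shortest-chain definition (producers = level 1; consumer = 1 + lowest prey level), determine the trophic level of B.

Trophic level 2

I is a producer → level 1.
B eats I → level 2.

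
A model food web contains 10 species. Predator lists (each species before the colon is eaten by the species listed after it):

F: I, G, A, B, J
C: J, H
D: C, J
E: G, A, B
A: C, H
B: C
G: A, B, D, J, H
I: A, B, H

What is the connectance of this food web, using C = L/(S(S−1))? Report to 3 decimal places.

C = 0.256

The web has S = 10 species and L = 23 feeding links.
C = L / (S(S−1)) = 23 / 90 = 0.2556 ≈ 0.256.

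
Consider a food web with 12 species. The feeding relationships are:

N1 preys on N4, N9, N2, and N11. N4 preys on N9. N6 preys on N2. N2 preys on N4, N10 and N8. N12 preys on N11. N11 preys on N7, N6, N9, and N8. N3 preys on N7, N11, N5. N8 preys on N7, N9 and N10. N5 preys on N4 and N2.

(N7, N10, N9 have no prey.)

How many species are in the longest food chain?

One longest chain: N9 → N4 → N2 → N6 → N11 → N3.
It has 6 species and 5 links.

6 species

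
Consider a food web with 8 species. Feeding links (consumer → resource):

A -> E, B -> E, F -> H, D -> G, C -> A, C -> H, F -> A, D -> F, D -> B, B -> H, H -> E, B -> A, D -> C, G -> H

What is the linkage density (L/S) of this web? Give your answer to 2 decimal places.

There are L = 14 links among S = 8 species.
L/S = 14/8 = 1.7500 ≈ 1.75.

L/S = 1.75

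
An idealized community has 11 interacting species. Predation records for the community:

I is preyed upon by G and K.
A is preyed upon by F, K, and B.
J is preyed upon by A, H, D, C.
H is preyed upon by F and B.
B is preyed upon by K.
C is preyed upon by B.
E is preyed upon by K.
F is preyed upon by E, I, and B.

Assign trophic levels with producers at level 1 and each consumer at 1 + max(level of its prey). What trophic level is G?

J is a producer → level 1.
A eats J → level 2.
F eats A (level 2); other prey at levels: H 2 → level 3.
I eats F → level 4.
G eats I → level 5.

Trophic level 5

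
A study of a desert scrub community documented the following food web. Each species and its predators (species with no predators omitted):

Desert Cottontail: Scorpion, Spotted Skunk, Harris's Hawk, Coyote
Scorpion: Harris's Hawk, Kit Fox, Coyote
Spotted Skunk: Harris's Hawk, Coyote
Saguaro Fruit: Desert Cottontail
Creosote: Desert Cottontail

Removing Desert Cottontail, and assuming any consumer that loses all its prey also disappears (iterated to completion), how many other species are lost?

5

Remove Desert Cottontail.
Round 1: Scorpion (all prey gone), Spotted Skunk (all prey gone) → extinct.
Round 2: Harris's Hawk (all prey gone), Kit Fox (all prey gone), Coyote (all prey gone) → extinct.
No further losses. Total secondary extinctions: 5.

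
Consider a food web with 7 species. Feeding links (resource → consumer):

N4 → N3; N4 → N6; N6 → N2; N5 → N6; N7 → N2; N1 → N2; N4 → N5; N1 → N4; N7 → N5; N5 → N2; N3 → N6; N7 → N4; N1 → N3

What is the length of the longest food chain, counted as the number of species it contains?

5 species

One longest chain: N7 → N4 → N5 → N6 → N2.
It has 5 species and 4 links.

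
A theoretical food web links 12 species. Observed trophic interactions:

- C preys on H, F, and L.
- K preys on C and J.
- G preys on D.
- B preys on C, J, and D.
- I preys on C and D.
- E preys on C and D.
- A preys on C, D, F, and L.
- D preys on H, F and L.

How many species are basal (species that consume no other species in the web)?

4

Basal species (no prey listed): F, L, J, H.
Count: 4.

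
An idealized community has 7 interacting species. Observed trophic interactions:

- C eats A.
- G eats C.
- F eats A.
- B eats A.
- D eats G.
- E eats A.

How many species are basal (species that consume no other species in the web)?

1

Basal species (no prey listed): A.
Count: 1.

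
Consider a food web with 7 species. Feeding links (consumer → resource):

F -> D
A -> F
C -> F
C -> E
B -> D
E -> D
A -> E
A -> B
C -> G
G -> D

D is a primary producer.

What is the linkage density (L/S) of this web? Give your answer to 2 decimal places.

L/S = 1.43

There are L = 10 links among S = 7 species.
L/S = 10/7 = 1.4286 ≈ 1.43.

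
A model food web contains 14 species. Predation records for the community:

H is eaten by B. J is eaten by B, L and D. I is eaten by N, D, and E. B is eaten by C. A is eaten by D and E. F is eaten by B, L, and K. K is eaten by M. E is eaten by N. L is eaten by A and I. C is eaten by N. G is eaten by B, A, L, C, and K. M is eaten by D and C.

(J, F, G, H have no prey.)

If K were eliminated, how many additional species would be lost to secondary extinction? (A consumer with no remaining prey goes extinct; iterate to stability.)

Remove K.
Round 1: M (all prey gone) → extinct.
No further losses. Total secondary extinctions: 1.

1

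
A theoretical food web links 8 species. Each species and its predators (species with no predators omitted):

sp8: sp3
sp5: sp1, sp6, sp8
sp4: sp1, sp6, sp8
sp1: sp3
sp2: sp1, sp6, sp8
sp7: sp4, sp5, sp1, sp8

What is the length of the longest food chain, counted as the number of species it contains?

4 species

One longest chain: sp7 → sp4 → sp1 → sp3.
It has 4 species and 3 links.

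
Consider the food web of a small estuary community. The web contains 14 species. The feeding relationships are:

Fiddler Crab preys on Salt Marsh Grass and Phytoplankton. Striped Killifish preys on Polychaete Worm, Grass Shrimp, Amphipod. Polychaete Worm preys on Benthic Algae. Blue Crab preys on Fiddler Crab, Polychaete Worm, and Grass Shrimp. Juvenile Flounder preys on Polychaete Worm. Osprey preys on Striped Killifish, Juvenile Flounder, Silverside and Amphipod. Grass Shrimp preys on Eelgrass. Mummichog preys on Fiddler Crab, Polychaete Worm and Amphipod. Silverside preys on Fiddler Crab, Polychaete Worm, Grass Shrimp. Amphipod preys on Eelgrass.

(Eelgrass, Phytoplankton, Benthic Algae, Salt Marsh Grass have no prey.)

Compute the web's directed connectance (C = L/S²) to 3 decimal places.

C = 0.112

The web has S = 14 species and L = 22 feeding links.
C = L / S² = 22 / 196 = 0.1122 ≈ 0.112.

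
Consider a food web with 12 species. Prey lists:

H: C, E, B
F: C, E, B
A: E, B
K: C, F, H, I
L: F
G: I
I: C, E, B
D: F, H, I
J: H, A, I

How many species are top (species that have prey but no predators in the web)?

Top species (has prey, but nothing eats it): J, G, L, D, K.
Count: 5.

5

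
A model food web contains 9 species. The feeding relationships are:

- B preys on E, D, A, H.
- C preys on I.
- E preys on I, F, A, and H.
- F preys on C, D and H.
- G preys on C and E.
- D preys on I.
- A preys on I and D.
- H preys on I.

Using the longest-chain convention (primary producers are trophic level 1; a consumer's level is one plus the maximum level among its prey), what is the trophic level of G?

Trophic level 5

I is a producer → level 1.
D eats I → level 2.
F eats D (level 2); other prey at levels: H 2, C 2 → level 3.
E eats F (level 3); other prey at levels: I 1, H 2, A 3 → level 4.
G eats E (level 4); other prey at levels: C 2 → level 5.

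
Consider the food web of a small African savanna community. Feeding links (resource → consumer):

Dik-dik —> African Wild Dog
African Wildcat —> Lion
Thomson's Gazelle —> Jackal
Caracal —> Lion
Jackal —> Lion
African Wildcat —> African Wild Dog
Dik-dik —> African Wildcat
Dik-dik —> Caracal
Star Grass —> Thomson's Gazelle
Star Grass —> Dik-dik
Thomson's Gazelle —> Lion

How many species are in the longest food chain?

One longest chain: Star Grass → Dik-dik → African Wildcat → Lion.
It has 4 species and 3 links.

4 species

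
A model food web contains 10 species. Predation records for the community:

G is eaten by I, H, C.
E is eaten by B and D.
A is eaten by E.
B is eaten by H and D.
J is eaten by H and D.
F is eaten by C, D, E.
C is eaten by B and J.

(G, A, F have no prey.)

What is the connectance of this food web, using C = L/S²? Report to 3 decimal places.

C = 0.150

The web has S = 10 species and L = 15 feeding links.
C = L / S² = 15 / 100 = 0.1500 ≈ 0.150.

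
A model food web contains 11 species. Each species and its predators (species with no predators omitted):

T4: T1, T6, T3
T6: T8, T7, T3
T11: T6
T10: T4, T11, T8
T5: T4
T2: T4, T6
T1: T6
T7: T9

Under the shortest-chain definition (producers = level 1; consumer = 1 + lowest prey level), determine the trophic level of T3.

T5 is a producer → level 1.
T4 eats T5 → level 2.
T3 eats T4 → level 3.
No prey of T3 is below level 2, so 3 is the minimum.

Trophic level 3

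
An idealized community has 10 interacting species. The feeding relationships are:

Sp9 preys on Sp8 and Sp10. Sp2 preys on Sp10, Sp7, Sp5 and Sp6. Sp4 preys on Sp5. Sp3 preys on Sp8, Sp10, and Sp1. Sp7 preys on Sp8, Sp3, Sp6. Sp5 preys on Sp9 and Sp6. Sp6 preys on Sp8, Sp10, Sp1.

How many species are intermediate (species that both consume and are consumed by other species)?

Intermediate species (has both prey and predators): Sp6, Sp9, Sp3, Sp7, Sp5.
Count: 5.

5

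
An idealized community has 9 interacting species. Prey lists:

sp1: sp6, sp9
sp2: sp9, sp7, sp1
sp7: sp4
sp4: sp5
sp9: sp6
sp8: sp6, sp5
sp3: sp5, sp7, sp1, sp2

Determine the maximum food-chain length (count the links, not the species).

4 links

One longest chain: sp5 → sp4 → sp7 → sp2 → sp3.
It has 5 species and 4 links.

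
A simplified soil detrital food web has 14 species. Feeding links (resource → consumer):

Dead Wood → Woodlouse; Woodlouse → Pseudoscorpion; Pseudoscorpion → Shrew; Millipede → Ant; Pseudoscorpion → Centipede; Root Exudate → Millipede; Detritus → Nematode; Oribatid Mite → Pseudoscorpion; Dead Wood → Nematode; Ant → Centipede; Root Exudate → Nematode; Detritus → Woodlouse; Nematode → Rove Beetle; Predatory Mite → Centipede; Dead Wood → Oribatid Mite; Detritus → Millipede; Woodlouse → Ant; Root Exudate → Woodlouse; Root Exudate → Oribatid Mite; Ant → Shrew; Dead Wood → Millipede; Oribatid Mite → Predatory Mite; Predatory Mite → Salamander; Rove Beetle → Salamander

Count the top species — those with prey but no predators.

Top species (has prey, but nothing eats it): Shrew, Centipede, Salamander.
Count: 3.

3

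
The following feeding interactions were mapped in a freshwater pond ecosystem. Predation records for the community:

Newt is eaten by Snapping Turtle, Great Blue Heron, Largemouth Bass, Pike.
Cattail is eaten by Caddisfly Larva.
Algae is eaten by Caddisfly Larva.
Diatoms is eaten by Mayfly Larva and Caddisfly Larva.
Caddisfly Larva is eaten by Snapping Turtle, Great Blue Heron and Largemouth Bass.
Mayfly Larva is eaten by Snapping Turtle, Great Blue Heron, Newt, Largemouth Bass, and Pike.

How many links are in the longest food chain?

3 links

One longest chain: Diatoms → Mayfly Larva → Newt → Largemouth Bass.
It has 4 species and 3 links.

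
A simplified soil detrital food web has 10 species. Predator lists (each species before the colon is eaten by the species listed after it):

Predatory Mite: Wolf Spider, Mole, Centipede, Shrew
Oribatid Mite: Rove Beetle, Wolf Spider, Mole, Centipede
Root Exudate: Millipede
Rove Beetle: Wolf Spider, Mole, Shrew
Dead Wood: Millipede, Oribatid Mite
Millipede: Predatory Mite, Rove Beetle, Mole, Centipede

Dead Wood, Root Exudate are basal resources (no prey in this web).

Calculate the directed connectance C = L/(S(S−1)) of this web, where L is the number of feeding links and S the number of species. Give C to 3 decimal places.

C = 0.200

The web has S = 10 species and L = 18 feeding links.
C = L / (S(S−1)) = 18 / 90 = 0.2000 ≈ 0.200.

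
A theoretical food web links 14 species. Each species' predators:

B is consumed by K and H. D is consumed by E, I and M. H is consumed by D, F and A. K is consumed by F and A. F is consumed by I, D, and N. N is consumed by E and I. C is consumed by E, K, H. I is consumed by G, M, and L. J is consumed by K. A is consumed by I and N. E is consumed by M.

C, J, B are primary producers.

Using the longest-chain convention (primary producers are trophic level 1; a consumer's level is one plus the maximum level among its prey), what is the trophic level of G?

Trophic level 6

C is a producer → level 1.
K eats C (level 1); other prey at levels: J 1, B 1 → level 2.
F eats K (level 2); other prey at levels: H 2 → level 3.
N eats F (level 3); other prey at levels: A 3 → level 4.
I eats N (level 4); other prey at levels: F 3, A 3, D 4 → level 5.
G eats I → level 6.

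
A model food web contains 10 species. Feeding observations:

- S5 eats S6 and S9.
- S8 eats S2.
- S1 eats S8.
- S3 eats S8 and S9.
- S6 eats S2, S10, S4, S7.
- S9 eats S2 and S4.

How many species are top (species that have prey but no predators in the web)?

Top species (has prey, but nothing eats it): S5, S1, S3.
Count: 3.

3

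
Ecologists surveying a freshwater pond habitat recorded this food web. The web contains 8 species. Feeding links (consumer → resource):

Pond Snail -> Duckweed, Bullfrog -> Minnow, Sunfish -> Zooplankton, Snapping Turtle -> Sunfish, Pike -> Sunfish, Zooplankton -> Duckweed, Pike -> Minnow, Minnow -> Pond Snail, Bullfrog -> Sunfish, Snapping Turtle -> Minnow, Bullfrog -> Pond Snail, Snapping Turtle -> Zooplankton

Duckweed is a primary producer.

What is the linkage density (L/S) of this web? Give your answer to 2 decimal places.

L/S = 1.50

There are L = 12 links among S = 8 species.
L/S = 12/8 = 1.5000 ≈ 1.50.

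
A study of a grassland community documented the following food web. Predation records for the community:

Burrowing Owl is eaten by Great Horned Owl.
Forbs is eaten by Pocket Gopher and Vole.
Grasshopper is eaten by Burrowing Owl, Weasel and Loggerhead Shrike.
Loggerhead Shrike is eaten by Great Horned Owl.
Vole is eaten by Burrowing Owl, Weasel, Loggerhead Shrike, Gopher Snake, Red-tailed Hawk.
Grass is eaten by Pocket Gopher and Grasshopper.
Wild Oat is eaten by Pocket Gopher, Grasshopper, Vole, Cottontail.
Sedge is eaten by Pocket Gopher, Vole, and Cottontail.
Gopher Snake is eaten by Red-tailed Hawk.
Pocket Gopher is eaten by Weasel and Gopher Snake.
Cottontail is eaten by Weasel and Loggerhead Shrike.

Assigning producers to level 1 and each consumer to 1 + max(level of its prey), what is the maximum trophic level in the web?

Producers (level 1): Grass, Forbs, Wild Oat, Sedge.
Grass → Pocket Gopher → Gopher Snake → Red-tailed Hawk gives Red-tailed Hawk level 4.
No species has a prey at level 4, so no species reaches level 5.

4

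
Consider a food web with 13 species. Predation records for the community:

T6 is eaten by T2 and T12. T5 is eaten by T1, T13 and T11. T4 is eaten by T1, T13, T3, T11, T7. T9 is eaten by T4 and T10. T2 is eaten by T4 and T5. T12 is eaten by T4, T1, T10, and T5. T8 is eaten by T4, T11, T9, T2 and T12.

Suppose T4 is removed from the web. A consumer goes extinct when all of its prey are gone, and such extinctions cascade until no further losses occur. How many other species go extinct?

2

Remove T4.
Round 1: T7 (all prey gone), T3 (all prey gone) → extinct.
No further losses. Total secondary extinctions: 2.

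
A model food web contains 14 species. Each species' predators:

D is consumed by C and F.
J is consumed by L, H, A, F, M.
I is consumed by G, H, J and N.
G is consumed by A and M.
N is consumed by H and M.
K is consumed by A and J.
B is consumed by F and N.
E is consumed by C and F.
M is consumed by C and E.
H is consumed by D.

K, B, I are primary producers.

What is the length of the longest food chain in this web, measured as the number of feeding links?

4 links

One longest chain: B → N → H → D → F.
It has 5 species and 4 links.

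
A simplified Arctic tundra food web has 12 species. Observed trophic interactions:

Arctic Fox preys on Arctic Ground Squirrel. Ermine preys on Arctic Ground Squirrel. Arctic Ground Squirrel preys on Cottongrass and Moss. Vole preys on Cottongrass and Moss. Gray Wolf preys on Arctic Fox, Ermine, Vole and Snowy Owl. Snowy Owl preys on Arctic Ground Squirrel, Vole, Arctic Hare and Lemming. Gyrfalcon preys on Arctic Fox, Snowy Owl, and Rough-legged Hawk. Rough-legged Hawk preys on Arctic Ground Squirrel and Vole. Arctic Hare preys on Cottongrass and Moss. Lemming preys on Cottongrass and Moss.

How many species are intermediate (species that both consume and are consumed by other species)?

Intermediate species (has both prey and predators): Lemming, Arctic Hare, Vole, Arctic Ground Squirrel, Ermine, Arctic Fox, Rough-legged Hawk, Snowy Owl.
Count: 8.

8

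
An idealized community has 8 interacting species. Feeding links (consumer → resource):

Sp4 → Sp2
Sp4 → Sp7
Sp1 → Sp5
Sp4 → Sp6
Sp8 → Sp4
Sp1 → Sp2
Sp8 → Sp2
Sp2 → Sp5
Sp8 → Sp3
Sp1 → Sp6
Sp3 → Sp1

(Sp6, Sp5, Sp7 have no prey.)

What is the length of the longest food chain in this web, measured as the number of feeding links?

4 links

One longest chain: Sp5 → Sp2 → Sp1 → Sp3 → Sp8.
It has 5 species and 4 links.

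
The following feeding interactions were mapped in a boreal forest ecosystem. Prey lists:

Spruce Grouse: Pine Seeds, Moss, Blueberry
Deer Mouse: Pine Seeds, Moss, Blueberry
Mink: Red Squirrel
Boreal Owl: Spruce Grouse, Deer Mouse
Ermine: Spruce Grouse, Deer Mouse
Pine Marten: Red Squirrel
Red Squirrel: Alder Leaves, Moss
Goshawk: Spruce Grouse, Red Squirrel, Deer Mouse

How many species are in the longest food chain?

3 species

One longest chain: Pine Seeds → Spruce Grouse → Goshawk.
It has 3 species and 2 links.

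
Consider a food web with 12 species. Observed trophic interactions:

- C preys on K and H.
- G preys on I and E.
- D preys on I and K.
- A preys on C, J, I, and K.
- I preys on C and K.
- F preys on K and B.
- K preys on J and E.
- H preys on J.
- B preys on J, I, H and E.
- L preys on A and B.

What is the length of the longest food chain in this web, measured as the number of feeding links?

5 links

One longest chain: E → K → C → I → B → L.
It has 6 species and 5 links.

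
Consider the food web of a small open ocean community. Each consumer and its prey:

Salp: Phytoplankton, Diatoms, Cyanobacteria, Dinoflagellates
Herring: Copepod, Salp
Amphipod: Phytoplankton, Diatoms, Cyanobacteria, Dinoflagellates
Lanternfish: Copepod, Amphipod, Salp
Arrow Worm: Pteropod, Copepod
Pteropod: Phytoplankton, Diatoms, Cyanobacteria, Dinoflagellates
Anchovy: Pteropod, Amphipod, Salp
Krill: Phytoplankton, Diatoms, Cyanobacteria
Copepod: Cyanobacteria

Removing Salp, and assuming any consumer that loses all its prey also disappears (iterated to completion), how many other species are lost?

Remove Salp.
Every predator of it retains at least one other prey: Lanternfish still has Copepod, Amphipod; Anchovy still has Pteropod, Amphipod; Herring still has Copepod.
No consumer loses all prey, so no secondary extinctions occur.

0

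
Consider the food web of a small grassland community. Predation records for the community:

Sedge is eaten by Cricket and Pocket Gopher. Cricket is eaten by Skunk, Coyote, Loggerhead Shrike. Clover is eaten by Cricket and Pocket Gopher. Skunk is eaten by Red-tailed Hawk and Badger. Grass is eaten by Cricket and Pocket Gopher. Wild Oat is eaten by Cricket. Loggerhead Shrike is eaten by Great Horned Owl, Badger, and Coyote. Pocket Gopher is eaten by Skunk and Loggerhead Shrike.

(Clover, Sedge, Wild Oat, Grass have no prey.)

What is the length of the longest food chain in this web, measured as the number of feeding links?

One longest chain: Clover → Pocket Gopher → Loggerhead Shrike → Coyote.
It has 4 species and 3 links.

3 links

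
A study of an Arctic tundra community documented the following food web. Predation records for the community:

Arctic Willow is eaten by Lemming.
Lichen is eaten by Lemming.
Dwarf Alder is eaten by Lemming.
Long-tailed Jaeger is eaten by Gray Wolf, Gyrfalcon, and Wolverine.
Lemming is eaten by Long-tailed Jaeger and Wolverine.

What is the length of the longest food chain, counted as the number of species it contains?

One longest chain: Arctic Willow → Lemming → Long-tailed Jaeger → Gray Wolf.
It has 4 species and 3 links.

4 species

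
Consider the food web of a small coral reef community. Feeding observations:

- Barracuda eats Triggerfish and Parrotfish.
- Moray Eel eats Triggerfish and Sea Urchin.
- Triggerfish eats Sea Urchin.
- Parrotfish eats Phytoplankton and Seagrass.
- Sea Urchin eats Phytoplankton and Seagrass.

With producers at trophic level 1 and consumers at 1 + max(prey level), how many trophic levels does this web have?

4

Producers (level 1): Seagrass, Phytoplankton.
Seagrass → Sea Urchin → Triggerfish → Moray Eel gives Moray Eel level 4.
No species has a prey at level 4, so no species reaches level 5.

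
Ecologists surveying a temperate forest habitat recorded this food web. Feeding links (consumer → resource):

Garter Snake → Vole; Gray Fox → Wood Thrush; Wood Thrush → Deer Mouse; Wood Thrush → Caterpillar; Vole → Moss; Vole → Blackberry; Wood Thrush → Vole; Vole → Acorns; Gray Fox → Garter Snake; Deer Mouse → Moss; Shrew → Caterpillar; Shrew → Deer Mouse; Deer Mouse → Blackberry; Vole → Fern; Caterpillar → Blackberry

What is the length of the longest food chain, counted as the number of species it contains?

One longest chain: Blackberry → Vole → Garter Snake → Gray Fox.
It has 4 species and 3 links.

4 species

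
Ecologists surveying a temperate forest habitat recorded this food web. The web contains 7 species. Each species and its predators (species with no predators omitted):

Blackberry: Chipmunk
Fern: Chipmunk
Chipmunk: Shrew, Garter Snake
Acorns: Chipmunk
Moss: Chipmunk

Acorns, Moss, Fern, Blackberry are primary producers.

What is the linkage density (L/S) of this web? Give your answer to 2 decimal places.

L/S = 0.86

There are L = 6 links among S = 7 species.
L/S = 6/7 = 0.8571 ≈ 0.86.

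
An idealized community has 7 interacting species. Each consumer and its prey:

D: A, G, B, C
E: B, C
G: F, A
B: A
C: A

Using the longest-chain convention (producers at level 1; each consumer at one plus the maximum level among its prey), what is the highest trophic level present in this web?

3

Producers (level 1): F, A.
F → G → D gives D level 3.
No species has a prey at level 3, so no species reaches level 4.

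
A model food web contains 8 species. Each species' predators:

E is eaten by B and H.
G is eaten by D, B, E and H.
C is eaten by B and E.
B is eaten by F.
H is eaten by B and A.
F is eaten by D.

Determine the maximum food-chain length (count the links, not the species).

One longest chain: C → E → H → B → F → D.
It has 6 species and 5 links.

5 links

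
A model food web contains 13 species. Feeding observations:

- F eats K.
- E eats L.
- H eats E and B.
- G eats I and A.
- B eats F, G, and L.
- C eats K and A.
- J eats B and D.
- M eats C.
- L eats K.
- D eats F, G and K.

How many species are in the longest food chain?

4 species

One longest chain: K → F → D → J.
It has 4 species and 3 links.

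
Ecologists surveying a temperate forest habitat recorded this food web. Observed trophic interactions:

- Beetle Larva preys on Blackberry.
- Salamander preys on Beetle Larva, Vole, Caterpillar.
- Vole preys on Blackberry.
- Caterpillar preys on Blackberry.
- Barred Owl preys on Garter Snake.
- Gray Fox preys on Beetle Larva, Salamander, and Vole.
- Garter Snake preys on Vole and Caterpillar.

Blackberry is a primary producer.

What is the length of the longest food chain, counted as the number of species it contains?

One longest chain: Blackberry → Vole → Salamander → Gray Fox.
It has 4 species and 3 links.

4 species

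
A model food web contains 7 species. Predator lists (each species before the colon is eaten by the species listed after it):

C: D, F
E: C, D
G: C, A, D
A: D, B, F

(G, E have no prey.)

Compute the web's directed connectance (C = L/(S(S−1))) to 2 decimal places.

C = 0.24

The web has S = 7 species and L = 10 feeding links.
C = L / (S(S−1)) = 10 / 42 = 0.2381 ≈ 0.24.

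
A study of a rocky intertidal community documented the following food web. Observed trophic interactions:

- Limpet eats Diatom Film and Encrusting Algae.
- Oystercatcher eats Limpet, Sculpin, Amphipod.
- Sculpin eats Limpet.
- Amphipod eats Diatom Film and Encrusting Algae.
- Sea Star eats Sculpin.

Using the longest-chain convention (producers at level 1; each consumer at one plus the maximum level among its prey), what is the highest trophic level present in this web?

Producers (level 1): Diatom Film, Encrusting Algae.
Diatom Film → Limpet → Sculpin → Sea Star gives Sea Star level 4.
No species has a prey at level 4, so no species reaches level 5.

4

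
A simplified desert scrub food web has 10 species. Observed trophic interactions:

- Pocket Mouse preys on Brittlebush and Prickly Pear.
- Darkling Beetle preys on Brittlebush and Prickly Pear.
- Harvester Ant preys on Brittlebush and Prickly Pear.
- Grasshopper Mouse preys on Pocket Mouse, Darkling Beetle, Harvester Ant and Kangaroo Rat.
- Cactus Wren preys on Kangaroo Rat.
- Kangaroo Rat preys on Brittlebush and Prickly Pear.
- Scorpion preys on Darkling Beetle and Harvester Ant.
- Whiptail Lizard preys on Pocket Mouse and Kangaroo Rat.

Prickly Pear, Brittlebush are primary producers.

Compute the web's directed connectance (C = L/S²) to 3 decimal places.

C = 0.170

The web has S = 10 species and L = 17 feeding links.
C = L / S² = 17 / 100 = 0.1700 ≈ 0.170.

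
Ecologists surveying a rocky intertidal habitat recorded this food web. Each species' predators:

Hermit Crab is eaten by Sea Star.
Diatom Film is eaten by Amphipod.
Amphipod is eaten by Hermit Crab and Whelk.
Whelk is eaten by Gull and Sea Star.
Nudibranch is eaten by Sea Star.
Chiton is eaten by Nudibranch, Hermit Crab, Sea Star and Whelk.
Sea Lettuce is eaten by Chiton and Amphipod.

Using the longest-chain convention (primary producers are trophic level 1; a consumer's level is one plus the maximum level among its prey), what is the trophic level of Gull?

Trophic level 4

Sea Lettuce is a producer → level 1.
Chiton eats Sea Lettuce → level 2.
Whelk eats Chiton (level 2); other prey at levels: Amphipod 2 → level 3.
Gull eats Whelk → level 4.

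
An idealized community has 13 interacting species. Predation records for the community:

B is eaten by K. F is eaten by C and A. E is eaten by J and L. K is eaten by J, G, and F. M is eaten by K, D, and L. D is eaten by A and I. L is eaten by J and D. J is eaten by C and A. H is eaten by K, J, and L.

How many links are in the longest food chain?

3 links

One longest chain: H → L → J → C.
It has 4 species and 3 links.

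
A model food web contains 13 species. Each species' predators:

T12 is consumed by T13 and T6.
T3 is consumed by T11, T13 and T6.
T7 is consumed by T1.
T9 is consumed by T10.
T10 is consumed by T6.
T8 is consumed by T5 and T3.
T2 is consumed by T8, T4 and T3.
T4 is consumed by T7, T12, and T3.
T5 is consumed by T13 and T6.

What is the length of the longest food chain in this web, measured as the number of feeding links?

One longest chain: T2 → T4 → T7 → T1.
It has 4 species and 3 links.

3 links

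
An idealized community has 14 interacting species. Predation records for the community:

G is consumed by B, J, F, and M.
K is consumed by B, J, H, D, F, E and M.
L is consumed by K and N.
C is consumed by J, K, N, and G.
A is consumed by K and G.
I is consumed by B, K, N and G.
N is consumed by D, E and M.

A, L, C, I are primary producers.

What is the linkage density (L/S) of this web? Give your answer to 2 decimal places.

L/S = 1.86

There are L = 26 links among S = 14 species.
L/S = 26/14 = 1.8571 ≈ 1.86.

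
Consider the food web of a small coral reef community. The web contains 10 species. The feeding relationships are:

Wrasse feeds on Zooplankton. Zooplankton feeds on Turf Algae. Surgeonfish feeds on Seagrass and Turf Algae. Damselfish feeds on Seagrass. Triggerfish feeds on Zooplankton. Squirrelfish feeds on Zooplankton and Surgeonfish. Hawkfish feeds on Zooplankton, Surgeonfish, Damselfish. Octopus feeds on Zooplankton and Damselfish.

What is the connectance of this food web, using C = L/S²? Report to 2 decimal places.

C = 0.13

The web has S = 10 species and L = 13 feeding links.
C = L / S² = 13 / 100 = 0.1300 ≈ 0.13.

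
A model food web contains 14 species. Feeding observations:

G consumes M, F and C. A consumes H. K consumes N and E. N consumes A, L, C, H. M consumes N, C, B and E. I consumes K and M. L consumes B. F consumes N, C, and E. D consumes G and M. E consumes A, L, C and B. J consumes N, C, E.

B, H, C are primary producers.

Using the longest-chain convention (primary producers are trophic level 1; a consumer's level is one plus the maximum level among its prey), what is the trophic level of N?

H is a producer → level 1.
A eats H → level 2.
N eats A (level 2); other prey at levels: H 1, C 1, L 2 → level 3.

Trophic level 3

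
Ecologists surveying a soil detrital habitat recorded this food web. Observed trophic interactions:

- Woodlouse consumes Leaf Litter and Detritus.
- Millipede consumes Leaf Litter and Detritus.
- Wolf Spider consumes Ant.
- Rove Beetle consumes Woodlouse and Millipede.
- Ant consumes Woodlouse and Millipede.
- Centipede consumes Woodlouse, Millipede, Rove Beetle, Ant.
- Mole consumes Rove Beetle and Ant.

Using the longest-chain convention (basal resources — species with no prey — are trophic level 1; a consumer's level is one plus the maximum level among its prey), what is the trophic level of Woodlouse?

Trophic level 2

Detritus has no prey (basal) → level 1.
Woodlouse eats Detritus (level 1); other prey at levels: Leaf Litter 1 → level 2.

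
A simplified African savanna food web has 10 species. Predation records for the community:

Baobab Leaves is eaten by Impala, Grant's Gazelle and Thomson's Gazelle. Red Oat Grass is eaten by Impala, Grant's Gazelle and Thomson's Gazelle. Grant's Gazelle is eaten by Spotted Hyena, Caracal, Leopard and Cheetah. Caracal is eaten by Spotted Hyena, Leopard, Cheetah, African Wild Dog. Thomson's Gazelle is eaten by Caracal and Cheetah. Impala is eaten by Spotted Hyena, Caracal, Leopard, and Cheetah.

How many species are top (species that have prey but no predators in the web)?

Top species (has prey, but nothing eats it): African Wild Dog, Spotted Hyena, Cheetah, Leopard.
Count: 4.

4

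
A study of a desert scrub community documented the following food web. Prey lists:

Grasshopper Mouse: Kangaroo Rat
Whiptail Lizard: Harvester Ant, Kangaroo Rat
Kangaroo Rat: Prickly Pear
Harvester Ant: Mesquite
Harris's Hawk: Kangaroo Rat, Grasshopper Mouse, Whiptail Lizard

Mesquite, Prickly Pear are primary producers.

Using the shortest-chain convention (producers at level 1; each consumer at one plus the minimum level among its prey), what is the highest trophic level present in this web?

3

Producers (level 1): Mesquite, Prickly Pear.
Following each consumer down to its lowest-level prey: Prickly Pear → Kangaroo Rat → Harris's Hawk (levels 1 through 3).
All prey of Harris's Hawk (Kangaroo Rat 2, Grasshopper Mouse 3, Whiptail Lizard 3) are at level 2 or above, so Harris's Hawk is at level 1 + 2 = 3.
Every consumer has at least one prey at level 2 or below, so none exceeds level 3.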